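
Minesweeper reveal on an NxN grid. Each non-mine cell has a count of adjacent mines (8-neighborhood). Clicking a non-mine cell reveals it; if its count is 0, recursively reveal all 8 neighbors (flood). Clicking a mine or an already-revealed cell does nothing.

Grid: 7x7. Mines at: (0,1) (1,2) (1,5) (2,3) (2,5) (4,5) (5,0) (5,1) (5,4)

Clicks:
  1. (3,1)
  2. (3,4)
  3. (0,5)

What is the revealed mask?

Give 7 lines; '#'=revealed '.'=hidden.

Click 1 (3,1) count=0: revealed 11 new [(1,0) (1,1) (2,0) (2,1) (2,2) (3,0) (3,1) (3,2) (4,0) (4,1) (4,2)] -> total=11
Click 2 (3,4) count=3: revealed 1 new [(3,4)] -> total=12
Click 3 (0,5) count=1: revealed 1 new [(0,5)] -> total=13

Answer: .....#.
##.....
###....
###.#..
###....
.......
.......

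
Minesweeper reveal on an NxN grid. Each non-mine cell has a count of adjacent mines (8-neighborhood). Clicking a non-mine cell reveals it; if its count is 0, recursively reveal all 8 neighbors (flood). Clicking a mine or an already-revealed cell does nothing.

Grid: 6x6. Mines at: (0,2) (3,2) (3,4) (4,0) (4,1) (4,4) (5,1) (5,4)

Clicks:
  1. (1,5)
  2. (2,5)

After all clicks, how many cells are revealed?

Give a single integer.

Answer: 9

Derivation:
Click 1 (1,5) count=0: revealed 9 new [(0,3) (0,4) (0,5) (1,3) (1,4) (1,5) (2,3) (2,4) (2,5)] -> total=9
Click 2 (2,5) count=1: revealed 0 new [(none)] -> total=9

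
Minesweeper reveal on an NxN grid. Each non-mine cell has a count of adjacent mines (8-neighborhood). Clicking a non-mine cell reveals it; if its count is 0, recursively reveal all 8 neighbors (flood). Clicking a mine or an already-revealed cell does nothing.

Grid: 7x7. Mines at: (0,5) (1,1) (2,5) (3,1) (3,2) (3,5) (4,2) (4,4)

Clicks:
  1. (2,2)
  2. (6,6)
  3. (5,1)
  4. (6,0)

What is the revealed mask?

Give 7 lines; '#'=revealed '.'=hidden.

Click 1 (2,2) count=3: revealed 1 new [(2,2)] -> total=1
Click 2 (6,6) count=0: revealed 18 new [(4,0) (4,1) (4,5) (4,6) (5,0) (5,1) (5,2) (5,3) (5,4) (5,5) (5,6) (6,0) (6,1) (6,2) (6,3) (6,4) (6,5) (6,6)] -> total=19
Click 3 (5,1) count=1: revealed 0 new [(none)] -> total=19
Click 4 (6,0) count=0: revealed 0 new [(none)] -> total=19

Answer: .......
.......
..#....
.......
##...##
#######
#######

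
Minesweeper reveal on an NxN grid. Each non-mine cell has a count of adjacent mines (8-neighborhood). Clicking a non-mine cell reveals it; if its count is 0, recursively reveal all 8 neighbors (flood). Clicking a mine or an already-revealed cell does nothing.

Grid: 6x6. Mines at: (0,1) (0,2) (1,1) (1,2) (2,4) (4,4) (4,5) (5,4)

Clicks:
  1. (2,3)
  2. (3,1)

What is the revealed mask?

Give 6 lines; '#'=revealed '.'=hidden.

Click 1 (2,3) count=2: revealed 1 new [(2,3)] -> total=1
Click 2 (3,1) count=0: revealed 15 new [(2,0) (2,1) (2,2) (3,0) (3,1) (3,2) (3,3) (4,0) (4,1) (4,2) (4,3) (5,0) (5,1) (5,2) (5,3)] -> total=16

Answer: ......
......
####..
####..
####..
####..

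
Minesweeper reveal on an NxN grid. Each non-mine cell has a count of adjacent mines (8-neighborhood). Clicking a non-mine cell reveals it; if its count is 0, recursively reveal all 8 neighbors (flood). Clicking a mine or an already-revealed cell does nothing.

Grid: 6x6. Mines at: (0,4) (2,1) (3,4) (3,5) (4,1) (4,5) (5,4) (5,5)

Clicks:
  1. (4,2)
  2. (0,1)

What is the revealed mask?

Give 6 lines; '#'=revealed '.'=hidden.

Click 1 (4,2) count=1: revealed 1 new [(4,2)] -> total=1
Click 2 (0,1) count=0: revealed 8 new [(0,0) (0,1) (0,2) (0,3) (1,0) (1,1) (1,2) (1,3)] -> total=9

Answer: ####..
####..
......
......
..#...
......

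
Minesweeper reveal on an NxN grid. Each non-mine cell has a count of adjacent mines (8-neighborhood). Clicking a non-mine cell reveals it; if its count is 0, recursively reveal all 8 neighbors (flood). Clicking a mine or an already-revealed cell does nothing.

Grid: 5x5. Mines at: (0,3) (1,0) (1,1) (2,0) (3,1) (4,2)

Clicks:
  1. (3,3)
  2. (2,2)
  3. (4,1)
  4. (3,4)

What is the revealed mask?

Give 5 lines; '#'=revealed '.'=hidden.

Click 1 (3,3) count=1: revealed 1 new [(3,3)] -> total=1
Click 2 (2,2) count=2: revealed 1 new [(2,2)] -> total=2
Click 3 (4,1) count=2: revealed 1 new [(4,1)] -> total=3
Click 4 (3,4) count=0: revealed 9 new [(1,2) (1,3) (1,4) (2,3) (2,4) (3,2) (3,4) (4,3) (4,4)] -> total=12

Answer: .....
..###
..###
..###
.#.##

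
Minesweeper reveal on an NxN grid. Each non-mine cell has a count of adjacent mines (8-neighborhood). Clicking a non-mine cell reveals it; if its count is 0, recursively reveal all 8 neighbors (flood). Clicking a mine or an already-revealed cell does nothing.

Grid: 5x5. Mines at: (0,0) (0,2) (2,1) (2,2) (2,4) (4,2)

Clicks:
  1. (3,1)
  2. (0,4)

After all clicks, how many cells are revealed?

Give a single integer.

Answer: 5

Derivation:
Click 1 (3,1) count=3: revealed 1 new [(3,1)] -> total=1
Click 2 (0,4) count=0: revealed 4 new [(0,3) (0,4) (1,3) (1,4)] -> total=5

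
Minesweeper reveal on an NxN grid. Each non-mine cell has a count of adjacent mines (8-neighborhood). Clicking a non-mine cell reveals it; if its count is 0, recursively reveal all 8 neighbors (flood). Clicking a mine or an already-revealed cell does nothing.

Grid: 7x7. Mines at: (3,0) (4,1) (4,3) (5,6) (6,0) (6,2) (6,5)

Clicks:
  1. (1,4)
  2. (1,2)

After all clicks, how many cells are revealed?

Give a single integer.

Answer: 30

Derivation:
Click 1 (1,4) count=0: revealed 30 new [(0,0) (0,1) (0,2) (0,3) (0,4) (0,5) (0,6) (1,0) (1,1) (1,2) (1,3) (1,4) (1,5) (1,6) (2,0) (2,1) (2,2) (2,3) (2,4) (2,5) (2,6) (3,1) (3,2) (3,3) (3,4) (3,5) (3,6) (4,4) (4,5) (4,6)] -> total=30
Click 2 (1,2) count=0: revealed 0 new [(none)] -> total=30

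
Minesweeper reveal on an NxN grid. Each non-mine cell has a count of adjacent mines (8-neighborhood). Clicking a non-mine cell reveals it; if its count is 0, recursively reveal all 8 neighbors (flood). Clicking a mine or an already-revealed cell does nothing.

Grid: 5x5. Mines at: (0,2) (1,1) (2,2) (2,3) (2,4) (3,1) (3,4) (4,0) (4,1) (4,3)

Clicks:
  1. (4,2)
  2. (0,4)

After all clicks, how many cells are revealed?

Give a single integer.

Answer: 5

Derivation:
Click 1 (4,2) count=3: revealed 1 new [(4,2)] -> total=1
Click 2 (0,4) count=0: revealed 4 new [(0,3) (0,4) (1,3) (1,4)] -> total=5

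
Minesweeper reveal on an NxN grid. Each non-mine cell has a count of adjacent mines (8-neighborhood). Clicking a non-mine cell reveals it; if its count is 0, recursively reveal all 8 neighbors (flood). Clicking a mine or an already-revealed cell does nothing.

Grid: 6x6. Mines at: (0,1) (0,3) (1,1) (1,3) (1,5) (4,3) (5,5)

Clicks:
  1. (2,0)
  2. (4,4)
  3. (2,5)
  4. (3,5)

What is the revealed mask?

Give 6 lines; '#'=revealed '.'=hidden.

Click 1 (2,0) count=1: revealed 1 new [(2,0)] -> total=1
Click 2 (4,4) count=2: revealed 1 new [(4,4)] -> total=2
Click 3 (2,5) count=1: revealed 1 new [(2,5)] -> total=3
Click 4 (3,5) count=0: revealed 4 new [(2,4) (3,4) (3,5) (4,5)] -> total=7

Answer: ......
......
#...##
....##
....##
......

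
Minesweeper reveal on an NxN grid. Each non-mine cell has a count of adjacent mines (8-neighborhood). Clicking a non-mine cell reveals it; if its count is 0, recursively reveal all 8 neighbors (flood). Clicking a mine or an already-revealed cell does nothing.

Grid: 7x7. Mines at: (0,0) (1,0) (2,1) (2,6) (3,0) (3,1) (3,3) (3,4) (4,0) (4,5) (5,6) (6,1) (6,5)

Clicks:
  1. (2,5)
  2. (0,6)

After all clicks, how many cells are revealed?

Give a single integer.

Answer: 16

Derivation:
Click 1 (2,5) count=2: revealed 1 new [(2,5)] -> total=1
Click 2 (0,6) count=0: revealed 15 new [(0,1) (0,2) (0,3) (0,4) (0,5) (0,6) (1,1) (1,2) (1,3) (1,4) (1,5) (1,6) (2,2) (2,3) (2,4)] -> total=16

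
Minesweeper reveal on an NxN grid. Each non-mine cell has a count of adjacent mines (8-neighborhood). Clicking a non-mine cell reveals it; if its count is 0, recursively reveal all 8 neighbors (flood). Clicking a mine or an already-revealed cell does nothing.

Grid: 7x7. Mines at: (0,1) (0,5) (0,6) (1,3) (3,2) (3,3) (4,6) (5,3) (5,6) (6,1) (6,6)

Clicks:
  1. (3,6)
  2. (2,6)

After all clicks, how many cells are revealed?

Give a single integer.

Click 1 (3,6) count=1: revealed 1 new [(3,6)] -> total=1
Click 2 (2,6) count=0: revealed 8 new [(1,4) (1,5) (1,6) (2,4) (2,5) (2,6) (3,4) (3,5)] -> total=9

Answer: 9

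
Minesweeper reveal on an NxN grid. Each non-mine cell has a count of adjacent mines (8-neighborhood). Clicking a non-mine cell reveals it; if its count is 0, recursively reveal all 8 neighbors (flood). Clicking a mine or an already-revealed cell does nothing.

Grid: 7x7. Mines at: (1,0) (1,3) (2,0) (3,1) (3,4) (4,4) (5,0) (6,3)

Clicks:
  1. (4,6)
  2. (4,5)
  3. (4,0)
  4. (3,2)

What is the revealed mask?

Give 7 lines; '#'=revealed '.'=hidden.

Answer: ....###
....###
....###
..#..##
#....##
....###
....###

Derivation:
Click 1 (4,6) count=0: revealed 19 new [(0,4) (0,5) (0,6) (1,4) (1,5) (1,6) (2,4) (2,5) (2,6) (3,5) (3,6) (4,5) (4,6) (5,4) (5,5) (5,6) (6,4) (6,5) (6,6)] -> total=19
Click 2 (4,5) count=2: revealed 0 new [(none)] -> total=19
Click 3 (4,0) count=2: revealed 1 new [(4,0)] -> total=20
Click 4 (3,2) count=1: revealed 1 new [(3,2)] -> total=21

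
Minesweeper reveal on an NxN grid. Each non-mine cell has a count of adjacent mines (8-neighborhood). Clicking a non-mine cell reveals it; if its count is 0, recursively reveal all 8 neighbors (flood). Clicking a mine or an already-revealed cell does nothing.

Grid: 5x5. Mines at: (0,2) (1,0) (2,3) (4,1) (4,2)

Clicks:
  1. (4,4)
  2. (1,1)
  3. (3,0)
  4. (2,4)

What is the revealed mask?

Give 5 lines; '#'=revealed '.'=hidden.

Click 1 (4,4) count=0: revealed 4 new [(3,3) (3,4) (4,3) (4,4)] -> total=4
Click 2 (1,1) count=2: revealed 1 new [(1,1)] -> total=5
Click 3 (3,0) count=1: revealed 1 new [(3,0)] -> total=6
Click 4 (2,4) count=1: revealed 1 new [(2,4)] -> total=7

Answer: .....
.#...
....#
#..##
...##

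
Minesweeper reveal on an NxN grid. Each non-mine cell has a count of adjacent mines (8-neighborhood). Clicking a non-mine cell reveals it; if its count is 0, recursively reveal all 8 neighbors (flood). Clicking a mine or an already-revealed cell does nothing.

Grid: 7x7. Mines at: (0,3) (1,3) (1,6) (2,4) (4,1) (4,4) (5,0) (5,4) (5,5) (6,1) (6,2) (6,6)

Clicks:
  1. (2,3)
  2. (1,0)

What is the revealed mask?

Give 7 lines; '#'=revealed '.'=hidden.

Answer: ###....
###....
####...
###....
.......
.......
.......

Derivation:
Click 1 (2,3) count=2: revealed 1 new [(2,3)] -> total=1
Click 2 (1,0) count=0: revealed 12 new [(0,0) (0,1) (0,2) (1,0) (1,1) (1,2) (2,0) (2,1) (2,2) (3,0) (3,1) (3,2)] -> total=13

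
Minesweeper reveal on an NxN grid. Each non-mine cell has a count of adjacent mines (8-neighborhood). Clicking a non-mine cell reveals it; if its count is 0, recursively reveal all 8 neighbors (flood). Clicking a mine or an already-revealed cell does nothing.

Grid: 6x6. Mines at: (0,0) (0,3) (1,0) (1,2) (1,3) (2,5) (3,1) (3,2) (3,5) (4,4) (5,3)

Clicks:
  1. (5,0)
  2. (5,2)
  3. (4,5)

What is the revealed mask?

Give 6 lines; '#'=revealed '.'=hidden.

Click 1 (5,0) count=0: revealed 6 new [(4,0) (4,1) (4,2) (5,0) (5,1) (5,2)] -> total=6
Click 2 (5,2) count=1: revealed 0 new [(none)] -> total=6
Click 3 (4,5) count=2: revealed 1 new [(4,5)] -> total=7

Answer: ......
......
......
......
###..#
###...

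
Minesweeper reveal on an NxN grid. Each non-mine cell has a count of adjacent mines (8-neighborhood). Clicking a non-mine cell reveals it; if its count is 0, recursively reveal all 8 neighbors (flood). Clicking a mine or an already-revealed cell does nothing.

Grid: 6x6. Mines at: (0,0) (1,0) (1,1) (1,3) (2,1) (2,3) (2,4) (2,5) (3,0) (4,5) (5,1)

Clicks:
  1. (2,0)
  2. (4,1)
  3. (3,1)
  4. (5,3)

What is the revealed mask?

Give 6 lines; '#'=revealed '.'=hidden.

Click 1 (2,0) count=4: revealed 1 new [(2,0)] -> total=1
Click 2 (4,1) count=2: revealed 1 new [(4,1)] -> total=2
Click 3 (3,1) count=2: revealed 1 new [(3,1)] -> total=3
Click 4 (5,3) count=0: revealed 9 new [(3,2) (3,3) (3,4) (4,2) (4,3) (4,4) (5,2) (5,3) (5,4)] -> total=12

Answer: ......
......
#.....
.####.
.####.
..###.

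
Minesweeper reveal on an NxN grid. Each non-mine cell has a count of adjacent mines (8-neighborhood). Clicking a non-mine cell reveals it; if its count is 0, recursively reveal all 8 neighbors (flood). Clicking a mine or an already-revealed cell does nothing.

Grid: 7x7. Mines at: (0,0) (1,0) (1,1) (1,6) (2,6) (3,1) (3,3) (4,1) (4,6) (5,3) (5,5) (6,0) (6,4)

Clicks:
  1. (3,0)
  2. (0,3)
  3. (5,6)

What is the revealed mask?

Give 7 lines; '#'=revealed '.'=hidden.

Click 1 (3,0) count=2: revealed 1 new [(3,0)] -> total=1
Click 2 (0,3) count=0: revealed 12 new [(0,2) (0,3) (0,4) (0,5) (1,2) (1,3) (1,4) (1,5) (2,2) (2,3) (2,4) (2,5)] -> total=13
Click 3 (5,6) count=2: revealed 1 new [(5,6)] -> total=14

Answer: ..####.
..####.
..####.
#......
.......
......#
.......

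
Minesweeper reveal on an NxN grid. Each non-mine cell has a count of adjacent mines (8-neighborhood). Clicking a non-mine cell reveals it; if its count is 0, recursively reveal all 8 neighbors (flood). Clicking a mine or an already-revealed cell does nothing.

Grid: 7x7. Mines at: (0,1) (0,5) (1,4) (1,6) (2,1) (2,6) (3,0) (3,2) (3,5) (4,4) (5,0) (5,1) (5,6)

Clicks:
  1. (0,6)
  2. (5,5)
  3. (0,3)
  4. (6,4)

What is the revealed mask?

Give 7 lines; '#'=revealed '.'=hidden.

Click 1 (0,6) count=2: revealed 1 new [(0,6)] -> total=1
Click 2 (5,5) count=2: revealed 1 new [(5,5)] -> total=2
Click 3 (0,3) count=1: revealed 1 new [(0,3)] -> total=3
Click 4 (6,4) count=0: revealed 7 new [(5,2) (5,3) (5,4) (6,2) (6,3) (6,4) (6,5)] -> total=10

Answer: ...#..#
.......
.......
.......
.......
..####.
..####.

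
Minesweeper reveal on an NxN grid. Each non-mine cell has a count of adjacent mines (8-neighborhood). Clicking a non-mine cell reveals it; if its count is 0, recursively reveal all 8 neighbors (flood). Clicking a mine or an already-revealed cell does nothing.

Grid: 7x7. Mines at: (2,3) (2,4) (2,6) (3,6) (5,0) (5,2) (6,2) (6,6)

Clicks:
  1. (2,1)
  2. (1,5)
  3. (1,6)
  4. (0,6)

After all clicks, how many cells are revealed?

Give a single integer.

Click 1 (2,1) count=0: revealed 23 new [(0,0) (0,1) (0,2) (0,3) (0,4) (0,5) (0,6) (1,0) (1,1) (1,2) (1,3) (1,4) (1,5) (1,6) (2,0) (2,1) (2,2) (3,0) (3,1) (3,2) (4,0) (4,1) (4,2)] -> total=23
Click 2 (1,5) count=2: revealed 0 new [(none)] -> total=23
Click 3 (1,6) count=1: revealed 0 new [(none)] -> total=23
Click 4 (0,6) count=0: revealed 0 new [(none)] -> total=23

Answer: 23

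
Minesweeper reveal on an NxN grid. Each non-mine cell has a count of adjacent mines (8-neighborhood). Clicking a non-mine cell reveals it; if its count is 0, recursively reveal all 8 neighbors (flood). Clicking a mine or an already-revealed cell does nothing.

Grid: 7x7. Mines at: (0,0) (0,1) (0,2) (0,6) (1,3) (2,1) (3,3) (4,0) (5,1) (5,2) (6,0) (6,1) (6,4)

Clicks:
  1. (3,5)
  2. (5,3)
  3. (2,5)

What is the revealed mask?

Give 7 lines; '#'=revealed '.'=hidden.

Click 1 (3,5) count=0: revealed 17 new [(1,4) (1,5) (1,6) (2,4) (2,5) (2,6) (3,4) (3,5) (3,6) (4,4) (4,5) (4,6) (5,4) (5,5) (5,6) (6,5) (6,6)] -> total=17
Click 2 (5,3) count=2: revealed 1 new [(5,3)] -> total=18
Click 3 (2,5) count=0: revealed 0 new [(none)] -> total=18

Answer: .......
....###
....###
....###
....###
...####
.....##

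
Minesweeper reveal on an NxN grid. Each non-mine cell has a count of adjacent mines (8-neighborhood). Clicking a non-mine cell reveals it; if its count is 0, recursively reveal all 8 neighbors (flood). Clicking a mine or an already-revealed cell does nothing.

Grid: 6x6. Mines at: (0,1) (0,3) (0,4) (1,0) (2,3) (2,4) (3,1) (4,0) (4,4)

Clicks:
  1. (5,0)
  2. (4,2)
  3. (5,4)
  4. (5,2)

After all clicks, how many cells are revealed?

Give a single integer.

Answer: 8

Derivation:
Click 1 (5,0) count=1: revealed 1 new [(5,0)] -> total=1
Click 2 (4,2) count=1: revealed 1 new [(4,2)] -> total=2
Click 3 (5,4) count=1: revealed 1 new [(5,4)] -> total=3
Click 4 (5,2) count=0: revealed 5 new [(4,1) (4,3) (5,1) (5,2) (5,3)] -> total=8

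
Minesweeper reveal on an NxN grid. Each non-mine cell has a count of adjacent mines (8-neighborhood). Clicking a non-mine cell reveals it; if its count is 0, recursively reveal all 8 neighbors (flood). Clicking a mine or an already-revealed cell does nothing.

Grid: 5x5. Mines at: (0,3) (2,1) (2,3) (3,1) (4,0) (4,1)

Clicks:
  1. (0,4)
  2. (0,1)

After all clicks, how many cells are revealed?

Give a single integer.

Click 1 (0,4) count=1: revealed 1 new [(0,4)] -> total=1
Click 2 (0,1) count=0: revealed 6 new [(0,0) (0,1) (0,2) (1,0) (1,1) (1,2)] -> total=7

Answer: 7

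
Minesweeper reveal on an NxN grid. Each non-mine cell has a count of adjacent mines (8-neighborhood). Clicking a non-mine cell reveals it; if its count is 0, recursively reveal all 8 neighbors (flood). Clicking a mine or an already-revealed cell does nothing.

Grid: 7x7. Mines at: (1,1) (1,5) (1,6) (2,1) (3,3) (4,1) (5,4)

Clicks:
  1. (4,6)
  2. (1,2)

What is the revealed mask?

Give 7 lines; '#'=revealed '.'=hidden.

Answer: .......
..#....
....###
....###
....###
.....##
.....##

Derivation:
Click 1 (4,6) count=0: revealed 13 new [(2,4) (2,5) (2,6) (3,4) (3,5) (3,6) (4,4) (4,5) (4,6) (5,5) (5,6) (6,5) (6,6)] -> total=13
Click 2 (1,2) count=2: revealed 1 new [(1,2)] -> total=14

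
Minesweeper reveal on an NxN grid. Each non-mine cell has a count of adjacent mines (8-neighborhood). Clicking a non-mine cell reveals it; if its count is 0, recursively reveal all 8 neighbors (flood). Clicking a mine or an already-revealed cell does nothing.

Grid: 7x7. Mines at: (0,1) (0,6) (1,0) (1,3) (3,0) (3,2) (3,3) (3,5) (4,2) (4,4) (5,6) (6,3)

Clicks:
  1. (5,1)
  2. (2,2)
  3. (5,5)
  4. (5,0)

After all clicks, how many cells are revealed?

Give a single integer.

Answer: 10

Derivation:
Click 1 (5,1) count=1: revealed 1 new [(5,1)] -> total=1
Click 2 (2,2) count=3: revealed 1 new [(2,2)] -> total=2
Click 3 (5,5) count=2: revealed 1 new [(5,5)] -> total=3
Click 4 (5,0) count=0: revealed 7 new [(4,0) (4,1) (5,0) (5,2) (6,0) (6,1) (6,2)] -> total=10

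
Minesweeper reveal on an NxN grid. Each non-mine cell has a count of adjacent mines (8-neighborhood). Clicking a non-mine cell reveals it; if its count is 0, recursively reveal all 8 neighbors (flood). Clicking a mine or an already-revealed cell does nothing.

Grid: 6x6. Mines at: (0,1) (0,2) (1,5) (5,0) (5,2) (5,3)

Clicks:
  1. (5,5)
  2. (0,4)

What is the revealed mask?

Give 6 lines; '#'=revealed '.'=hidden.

Answer: ....#.
#####.
######
######
######
....##

Derivation:
Click 1 (5,5) count=0: revealed 25 new [(1,0) (1,1) (1,2) (1,3) (1,4) (2,0) (2,1) (2,2) (2,3) (2,4) (2,5) (3,0) (3,1) (3,2) (3,3) (3,4) (3,5) (4,0) (4,1) (4,2) (4,3) (4,4) (4,5) (5,4) (5,5)] -> total=25
Click 2 (0,4) count=1: revealed 1 new [(0,4)] -> total=26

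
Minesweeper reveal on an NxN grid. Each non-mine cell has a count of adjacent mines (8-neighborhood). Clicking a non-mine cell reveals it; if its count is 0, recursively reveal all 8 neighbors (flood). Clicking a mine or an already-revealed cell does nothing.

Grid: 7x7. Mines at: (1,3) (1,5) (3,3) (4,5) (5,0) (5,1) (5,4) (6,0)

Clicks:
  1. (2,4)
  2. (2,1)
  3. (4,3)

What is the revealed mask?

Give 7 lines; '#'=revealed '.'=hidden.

Click 1 (2,4) count=3: revealed 1 new [(2,4)] -> total=1
Click 2 (2,1) count=0: revealed 15 new [(0,0) (0,1) (0,2) (1,0) (1,1) (1,2) (2,0) (2,1) (2,2) (3,0) (3,1) (3,2) (4,0) (4,1) (4,2)] -> total=16
Click 3 (4,3) count=2: revealed 1 new [(4,3)] -> total=17

Answer: ###....
###....
###.#..
###....
####...
.......
.......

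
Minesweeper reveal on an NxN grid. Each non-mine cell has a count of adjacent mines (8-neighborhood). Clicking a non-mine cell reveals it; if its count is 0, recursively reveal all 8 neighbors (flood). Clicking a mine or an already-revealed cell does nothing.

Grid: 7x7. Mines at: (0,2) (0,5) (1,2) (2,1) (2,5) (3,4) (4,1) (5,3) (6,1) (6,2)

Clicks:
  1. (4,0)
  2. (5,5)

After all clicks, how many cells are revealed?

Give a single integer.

Click 1 (4,0) count=1: revealed 1 new [(4,0)] -> total=1
Click 2 (5,5) count=0: revealed 11 new [(3,5) (3,6) (4,4) (4,5) (4,6) (5,4) (5,5) (5,6) (6,4) (6,5) (6,6)] -> total=12

Answer: 12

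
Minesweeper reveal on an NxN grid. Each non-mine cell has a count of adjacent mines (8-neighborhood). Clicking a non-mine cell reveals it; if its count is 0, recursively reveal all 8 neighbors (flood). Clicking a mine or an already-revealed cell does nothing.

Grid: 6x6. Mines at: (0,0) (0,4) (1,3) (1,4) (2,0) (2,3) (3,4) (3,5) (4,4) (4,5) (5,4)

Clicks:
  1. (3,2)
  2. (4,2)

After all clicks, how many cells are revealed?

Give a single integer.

Click 1 (3,2) count=1: revealed 1 new [(3,2)] -> total=1
Click 2 (4,2) count=0: revealed 11 new [(3,0) (3,1) (3,3) (4,0) (4,1) (4,2) (4,3) (5,0) (5,1) (5,2) (5,3)] -> total=12

Answer: 12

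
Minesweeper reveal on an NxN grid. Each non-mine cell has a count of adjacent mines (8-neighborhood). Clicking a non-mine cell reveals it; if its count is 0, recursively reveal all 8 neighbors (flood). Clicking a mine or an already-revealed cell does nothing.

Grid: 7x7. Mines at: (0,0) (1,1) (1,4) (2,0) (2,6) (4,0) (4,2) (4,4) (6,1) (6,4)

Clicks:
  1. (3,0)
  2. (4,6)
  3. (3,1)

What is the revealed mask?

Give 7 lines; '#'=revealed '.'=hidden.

Answer: .......
.......
.......
##...##
.....##
.....##
.....##

Derivation:
Click 1 (3,0) count=2: revealed 1 new [(3,0)] -> total=1
Click 2 (4,6) count=0: revealed 8 new [(3,5) (3,6) (4,5) (4,6) (5,5) (5,6) (6,5) (6,6)] -> total=9
Click 3 (3,1) count=3: revealed 1 new [(3,1)] -> total=10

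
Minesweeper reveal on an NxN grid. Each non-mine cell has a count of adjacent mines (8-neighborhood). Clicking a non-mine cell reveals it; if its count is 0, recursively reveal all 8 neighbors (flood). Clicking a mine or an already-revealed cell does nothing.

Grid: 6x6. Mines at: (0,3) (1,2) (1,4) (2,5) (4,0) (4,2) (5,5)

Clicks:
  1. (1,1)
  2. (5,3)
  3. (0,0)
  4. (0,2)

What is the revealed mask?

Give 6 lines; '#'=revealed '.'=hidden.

Answer: ###...
##....
##....
##....
......
...#..

Derivation:
Click 1 (1,1) count=1: revealed 1 new [(1,1)] -> total=1
Click 2 (5,3) count=1: revealed 1 new [(5,3)] -> total=2
Click 3 (0,0) count=0: revealed 7 new [(0,0) (0,1) (1,0) (2,0) (2,1) (3,0) (3,1)] -> total=9
Click 4 (0,2) count=2: revealed 1 new [(0,2)] -> total=10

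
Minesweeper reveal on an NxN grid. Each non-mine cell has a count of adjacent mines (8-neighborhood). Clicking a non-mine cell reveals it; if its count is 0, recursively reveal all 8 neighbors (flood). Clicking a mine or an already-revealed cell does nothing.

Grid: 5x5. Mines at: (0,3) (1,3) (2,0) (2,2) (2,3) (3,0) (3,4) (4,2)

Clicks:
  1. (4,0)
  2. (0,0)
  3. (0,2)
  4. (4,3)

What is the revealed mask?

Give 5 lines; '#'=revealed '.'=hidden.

Click 1 (4,0) count=1: revealed 1 new [(4,0)] -> total=1
Click 2 (0,0) count=0: revealed 6 new [(0,0) (0,1) (0,2) (1,0) (1,1) (1,2)] -> total=7
Click 3 (0,2) count=2: revealed 0 new [(none)] -> total=7
Click 4 (4,3) count=2: revealed 1 new [(4,3)] -> total=8

Answer: ###..
###..
.....
.....
#..#.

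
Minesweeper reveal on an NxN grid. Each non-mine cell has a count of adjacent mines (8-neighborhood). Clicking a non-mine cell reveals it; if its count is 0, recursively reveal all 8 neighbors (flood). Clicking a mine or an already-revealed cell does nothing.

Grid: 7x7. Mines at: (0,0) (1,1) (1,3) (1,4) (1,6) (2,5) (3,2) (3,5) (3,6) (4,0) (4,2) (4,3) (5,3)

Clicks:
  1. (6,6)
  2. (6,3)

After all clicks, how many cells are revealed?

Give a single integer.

Click 1 (6,6) count=0: revealed 9 new [(4,4) (4,5) (4,6) (5,4) (5,5) (5,6) (6,4) (6,5) (6,6)] -> total=9
Click 2 (6,3) count=1: revealed 1 new [(6,3)] -> total=10

Answer: 10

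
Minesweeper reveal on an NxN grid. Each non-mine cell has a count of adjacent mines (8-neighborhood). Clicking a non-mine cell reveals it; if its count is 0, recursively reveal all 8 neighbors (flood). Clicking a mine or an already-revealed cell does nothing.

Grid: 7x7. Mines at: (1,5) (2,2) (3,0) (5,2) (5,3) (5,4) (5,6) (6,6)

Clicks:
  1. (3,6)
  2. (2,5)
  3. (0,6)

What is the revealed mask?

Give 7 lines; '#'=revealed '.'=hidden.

Click 1 (3,6) count=0: revealed 12 new [(2,3) (2,4) (2,5) (2,6) (3,3) (3,4) (3,5) (3,6) (4,3) (4,4) (4,5) (4,6)] -> total=12
Click 2 (2,5) count=1: revealed 0 new [(none)] -> total=12
Click 3 (0,6) count=1: revealed 1 new [(0,6)] -> total=13

Answer: ......#
.......
...####
...####
...####
.......
.......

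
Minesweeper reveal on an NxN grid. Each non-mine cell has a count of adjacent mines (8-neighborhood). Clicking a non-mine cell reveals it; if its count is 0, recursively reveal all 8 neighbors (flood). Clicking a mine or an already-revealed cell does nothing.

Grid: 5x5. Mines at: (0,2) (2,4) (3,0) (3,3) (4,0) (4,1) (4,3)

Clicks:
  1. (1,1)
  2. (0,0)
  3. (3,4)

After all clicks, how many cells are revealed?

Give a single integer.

Answer: 7

Derivation:
Click 1 (1,1) count=1: revealed 1 new [(1,1)] -> total=1
Click 2 (0,0) count=0: revealed 5 new [(0,0) (0,1) (1,0) (2,0) (2,1)] -> total=6
Click 3 (3,4) count=3: revealed 1 new [(3,4)] -> total=7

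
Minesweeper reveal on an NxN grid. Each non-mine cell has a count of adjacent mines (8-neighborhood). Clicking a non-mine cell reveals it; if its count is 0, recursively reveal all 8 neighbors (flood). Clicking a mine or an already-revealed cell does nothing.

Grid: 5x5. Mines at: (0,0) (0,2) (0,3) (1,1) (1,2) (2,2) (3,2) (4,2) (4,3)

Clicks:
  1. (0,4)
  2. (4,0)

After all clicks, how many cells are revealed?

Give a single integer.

Answer: 7

Derivation:
Click 1 (0,4) count=1: revealed 1 new [(0,4)] -> total=1
Click 2 (4,0) count=0: revealed 6 new [(2,0) (2,1) (3,0) (3,1) (4,0) (4,1)] -> total=7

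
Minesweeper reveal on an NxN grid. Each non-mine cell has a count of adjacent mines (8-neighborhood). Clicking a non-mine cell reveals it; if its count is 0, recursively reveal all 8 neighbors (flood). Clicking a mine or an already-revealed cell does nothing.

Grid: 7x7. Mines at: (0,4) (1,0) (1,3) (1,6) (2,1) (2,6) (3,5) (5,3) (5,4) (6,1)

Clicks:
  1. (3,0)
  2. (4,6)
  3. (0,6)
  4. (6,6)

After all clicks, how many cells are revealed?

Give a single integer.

Answer: 8

Derivation:
Click 1 (3,0) count=1: revealed 1 new [(3,0)] -> total=1
Click 2 (4,6) count=1: revealed 1 new [(4,6)] -> total=2
Click 3 (0,6) count=1: revealed 1 new [(0,6)] -> total=3
Click 4 (6,6) count=0: revealed 5 new [(4,5) (5,5) (5,6) (6,5) (6,6)] -> total=8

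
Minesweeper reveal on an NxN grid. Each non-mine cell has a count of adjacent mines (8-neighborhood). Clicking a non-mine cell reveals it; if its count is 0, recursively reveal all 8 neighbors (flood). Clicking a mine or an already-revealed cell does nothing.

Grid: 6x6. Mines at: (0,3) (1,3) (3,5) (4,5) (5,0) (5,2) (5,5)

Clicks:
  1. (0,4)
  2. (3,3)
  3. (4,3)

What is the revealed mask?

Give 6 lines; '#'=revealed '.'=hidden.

Answer: ###.#.
###...
#####.
#####.
#####.
......

Derivation:
Click 1 (0,4) count=2: revealed 1 new [(0,4)] -> total=1
Click 2 (3,3) count=0: revealed 21 new [(0,0) (0,1) (0,2) (1,0) (1,1) (1,2) (2,0) (2,1) (2,2) (2,3) (2,4) (3,0) (3,1) (3,2) (3,3) (3,4) (4,0) (4,1) (4,2) (4,3) (4,4)] -> total=22
Click 3 (4,3) count=1: revealed 0 new [(none)] -> total=22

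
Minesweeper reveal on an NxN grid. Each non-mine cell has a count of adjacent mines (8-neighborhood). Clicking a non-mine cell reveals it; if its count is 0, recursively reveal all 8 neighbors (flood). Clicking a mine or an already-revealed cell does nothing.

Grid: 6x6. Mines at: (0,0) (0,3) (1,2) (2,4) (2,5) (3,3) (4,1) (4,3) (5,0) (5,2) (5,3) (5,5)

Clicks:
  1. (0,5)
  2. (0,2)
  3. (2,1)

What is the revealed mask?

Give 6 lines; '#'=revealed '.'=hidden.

Click 1 (0,5) count=0: revealed 4 new [(0,4) (0,5) (1,4) (1,5)] -> total=4
Click 2 (0,2) count=2: revealed 1 new [(0,2)] -> total=5
Click 3 (2,1) count=1: revealed 1 new [(2,1)] -> total=6

Answer: ..#.##
....##
.#....
......
......
......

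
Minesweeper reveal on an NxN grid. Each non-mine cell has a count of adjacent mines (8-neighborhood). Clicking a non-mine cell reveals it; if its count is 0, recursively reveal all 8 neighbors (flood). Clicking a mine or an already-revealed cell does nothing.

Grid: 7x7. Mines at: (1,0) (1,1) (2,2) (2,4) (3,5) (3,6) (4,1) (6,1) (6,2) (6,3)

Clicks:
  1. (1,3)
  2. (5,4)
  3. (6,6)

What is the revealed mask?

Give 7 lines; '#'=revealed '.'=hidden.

Answer: .......
...#...
.......
.......
....###
....###
....###

Derivation:
Click 1 (1,3) count=2: revealed 1 new [(1,3)] -> total=1
Click 2 (5,4) count=1: revealed 1 new [(5,4)] -> total=2
Click 3 (6,6) count=0: revealed 8 new [(4,4) (4,5) (4,6) (5,5) (5,6) (6,4) (6,5) (6,6)] -> total=10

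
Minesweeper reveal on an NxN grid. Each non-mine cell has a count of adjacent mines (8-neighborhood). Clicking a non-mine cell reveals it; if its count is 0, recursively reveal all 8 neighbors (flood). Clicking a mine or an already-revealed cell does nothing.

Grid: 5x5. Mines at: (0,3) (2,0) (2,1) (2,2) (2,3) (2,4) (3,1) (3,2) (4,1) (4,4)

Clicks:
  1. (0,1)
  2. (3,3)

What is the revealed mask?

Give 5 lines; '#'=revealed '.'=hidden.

Click 1 (0,1) count=0: revealed 6 new [(0,0) (0,1) (0,2) (1,0) (1,1) (1,2)] -> total=6
Click 2 (3,3) count=5: revealed 1 new [(3,3)] -> total=7

Answer: ###..
###..
.....
...#.
.....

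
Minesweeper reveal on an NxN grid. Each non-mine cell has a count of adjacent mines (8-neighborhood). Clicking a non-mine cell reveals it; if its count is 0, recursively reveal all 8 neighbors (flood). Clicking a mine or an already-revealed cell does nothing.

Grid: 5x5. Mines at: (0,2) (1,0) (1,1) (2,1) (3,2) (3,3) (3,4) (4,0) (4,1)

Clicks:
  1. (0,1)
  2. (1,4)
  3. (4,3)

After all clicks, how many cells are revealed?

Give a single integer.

Answer: 8

Derivation:
Click 1 (0,1) count=3: revealed 1 new [(0,1)] -> total=1
Click 2 (1,4) count=0: revealed 6 new [(0,3) (0,4) (1,3) (1,4) (2,3) (2,4)] -> total=7
Click 3 (4,3) count=3: revealed 1 new [(4,3)] -> total=8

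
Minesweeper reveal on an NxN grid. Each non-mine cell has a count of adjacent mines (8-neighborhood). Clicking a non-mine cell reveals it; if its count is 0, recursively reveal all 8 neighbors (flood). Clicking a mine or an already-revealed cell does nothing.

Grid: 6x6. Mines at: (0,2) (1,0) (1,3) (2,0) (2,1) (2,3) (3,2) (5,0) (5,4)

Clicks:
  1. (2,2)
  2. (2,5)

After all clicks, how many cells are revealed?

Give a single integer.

Answer: 11

Derivation:
Click 1 (2,2) count=4: revealed 1 new [(2,2)] -> total=1
Click 2 (2,5) count=0: revealed 10 new [(0,4) (0,5) (1,4) (1,5) (2,4) (2,5) (3,4) (3,5) (4,4) (4,5)] -> total=11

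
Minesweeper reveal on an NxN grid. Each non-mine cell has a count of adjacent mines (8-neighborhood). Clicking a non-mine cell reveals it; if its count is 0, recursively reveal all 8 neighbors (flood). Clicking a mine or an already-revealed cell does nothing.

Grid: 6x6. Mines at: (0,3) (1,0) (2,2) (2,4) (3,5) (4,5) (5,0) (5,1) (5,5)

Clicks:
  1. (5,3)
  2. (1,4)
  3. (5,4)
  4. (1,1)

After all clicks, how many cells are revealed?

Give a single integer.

Answer: 11

Derivation:
Click 1 (5,3) count=0: revealed 9 new [(3,2) (3,3) (3,4) (4,2) (4,3) (4,4) (5,2) (5,3) (5,4)] -> total=9
Click 2 (1,4) count=2: revealed 1 new [(1,4)] -> total=10
Click 3 (5,4) count=2: revealed 0 new [(none)] -> total=10
Click 4 (1,1) count=2: revealed 1 new [(1,1)] -> total=11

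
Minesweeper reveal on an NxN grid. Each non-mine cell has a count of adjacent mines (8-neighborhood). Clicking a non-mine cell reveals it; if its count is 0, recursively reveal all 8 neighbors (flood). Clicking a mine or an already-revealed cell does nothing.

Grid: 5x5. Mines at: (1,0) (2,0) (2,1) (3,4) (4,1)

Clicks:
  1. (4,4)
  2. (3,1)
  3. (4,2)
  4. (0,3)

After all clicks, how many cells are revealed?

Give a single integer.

Answer: 14

Derivation:
Click 1 (4,4) count=1: revealed 1 new [(4,4)] -> total=1
Click 2 (3,1) count=3: revealed 1 new [(3,1)] -> total=2
Click 3 (4,2) count=1: revealed 1 new [(4,2)] -> total=3
Click 4 (0,3) count=0: revealed 11 new [(0,1) (0,2) (0,3) (0,4) (1,1) (1,2) (1,3) (1,4) (2,2) (2,3) (2,4)] -> total=14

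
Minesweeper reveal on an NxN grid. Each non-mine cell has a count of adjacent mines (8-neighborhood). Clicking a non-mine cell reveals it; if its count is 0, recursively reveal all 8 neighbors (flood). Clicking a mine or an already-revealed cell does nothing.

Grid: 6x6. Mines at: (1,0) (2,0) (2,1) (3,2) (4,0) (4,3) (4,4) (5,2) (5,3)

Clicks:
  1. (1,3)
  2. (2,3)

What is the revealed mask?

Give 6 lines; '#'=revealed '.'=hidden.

Click 1 (1,3) count=0: revealed 17 new [(0,1) (0,2) (0,3) (0,4) (0,5) (1,1) (1,2) (1,3) (1,4) (1,5) (2,2) (2,3) (2,4) (2,5) (3,3) (3,4) (3,5)] -> total=17
Click 2 (2,3) count=1: revealed 0 new [(none)] -> total=17

Answer: .#####
.#####
..####
...###
......
......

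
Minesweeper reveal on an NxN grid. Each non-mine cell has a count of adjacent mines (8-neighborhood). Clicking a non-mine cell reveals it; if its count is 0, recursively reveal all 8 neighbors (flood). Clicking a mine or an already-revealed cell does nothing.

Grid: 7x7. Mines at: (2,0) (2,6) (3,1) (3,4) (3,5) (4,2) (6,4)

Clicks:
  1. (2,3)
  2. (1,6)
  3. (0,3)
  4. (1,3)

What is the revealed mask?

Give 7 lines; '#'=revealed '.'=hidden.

Answer: #######
#######
.#####.
.......
.......
.......
.......

Derivation:
Click 1 (2,3) count=1: revealed 1 new [(2,3)] -> total=1
Click 2 (1,6) count=1: revealed 1 new [(1,6)] -> total=2
Click 3 (0,3) count=0: revealed 17 new [(0,0) (0,1) (0,2) (0,3) (0,4) (0,5) (0,6) (1,0) (1,1) (1,2) (1,3) (1,4) (1,5) (2,1) (2,2) (2,4) (2,5)] -> total=19
Click 4 (1,3) count=0: revealed 0 new [(none)] -> total=19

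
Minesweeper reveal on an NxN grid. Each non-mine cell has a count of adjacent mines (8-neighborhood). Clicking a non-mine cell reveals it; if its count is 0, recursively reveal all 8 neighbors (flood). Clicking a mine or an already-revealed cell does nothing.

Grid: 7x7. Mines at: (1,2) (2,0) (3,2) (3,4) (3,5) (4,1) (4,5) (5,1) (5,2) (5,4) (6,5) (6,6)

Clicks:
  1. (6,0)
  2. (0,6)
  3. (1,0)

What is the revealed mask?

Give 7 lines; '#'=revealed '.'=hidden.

Answer: ...####
#..####
...####
.......
.......
.......
#......

Derivation:
Click 1 (6,0) count=1: revealed 1 new [(6,0)] -> total=1
Click 2 (0,6) count=0: revealed 12 new [(0,3) (0,4) (0,5) (0,6) (1,3) (1,4) (1,5) (1,6) (2,3) (2,4) (2,5) (2,6)] -> total=13
Click 3 (1,0) count=1: revealed 1 new [(1,0)] -> total=14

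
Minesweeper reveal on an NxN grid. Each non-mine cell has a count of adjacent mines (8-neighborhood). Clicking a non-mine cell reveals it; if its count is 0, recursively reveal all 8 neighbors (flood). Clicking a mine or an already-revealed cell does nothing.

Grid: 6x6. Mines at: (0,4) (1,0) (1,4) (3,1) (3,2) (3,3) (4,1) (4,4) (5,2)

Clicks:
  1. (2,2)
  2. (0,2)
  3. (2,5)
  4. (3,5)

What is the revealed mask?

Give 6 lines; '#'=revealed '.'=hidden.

Answer: .###..
.###..
.###.#
.....#
......
......

Derivation:
Click 1 (2,2) count=3: revealed 1 new [(2,2)] -> total=1
Click 2 (0,2) count=0: revealed 8 new [(0,1) (0,2) (0,3) (1,1) (1,2) (1,3) (2,1) (2,3)] -> total=9
Click 3 (2,5) count=1: revealed 1 new [(2,5)] -> total=10
Click 4 (3,5) count=1: revealed 1 new [(3,5)] -> total=11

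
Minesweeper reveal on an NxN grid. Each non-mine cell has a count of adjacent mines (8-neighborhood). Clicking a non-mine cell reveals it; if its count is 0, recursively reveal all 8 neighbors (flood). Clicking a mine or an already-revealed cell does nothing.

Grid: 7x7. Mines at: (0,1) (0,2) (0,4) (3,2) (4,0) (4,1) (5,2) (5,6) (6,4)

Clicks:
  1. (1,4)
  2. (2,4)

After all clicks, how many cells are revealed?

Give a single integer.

Answer: 21

Derivation:
Click 1 (1,4) count=1: revealed 1 new [(1,4)] -> total=1
Click 2 (2,4) count=0: revealed 20 new [(0,5) (0,6) (1,3) (1,5) (1,6) (2,3) (2,4) (2,5) (2,6) (3,3) (3,4) (3,5) (3,6) (4,3) (4,4) (4,5) (4,6) (5,3) (5,4) (5,5)] -> total=21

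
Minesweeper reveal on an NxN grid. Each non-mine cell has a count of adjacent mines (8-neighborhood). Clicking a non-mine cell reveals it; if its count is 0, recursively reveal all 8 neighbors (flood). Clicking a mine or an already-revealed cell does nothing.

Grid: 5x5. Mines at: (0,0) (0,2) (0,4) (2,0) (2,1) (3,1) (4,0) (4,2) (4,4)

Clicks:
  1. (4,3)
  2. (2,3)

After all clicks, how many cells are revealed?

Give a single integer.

Click 1 (4,3) count=2: revealed 1 new [(4,3)] -> total=1
Click 2 (2,3) count=0: revealed 9 new [(1,2) (1,3) (1,4) (2,2) (2,3) (2,4) (3,2) (3,3) (3,4)] -> total=10

Answer: 10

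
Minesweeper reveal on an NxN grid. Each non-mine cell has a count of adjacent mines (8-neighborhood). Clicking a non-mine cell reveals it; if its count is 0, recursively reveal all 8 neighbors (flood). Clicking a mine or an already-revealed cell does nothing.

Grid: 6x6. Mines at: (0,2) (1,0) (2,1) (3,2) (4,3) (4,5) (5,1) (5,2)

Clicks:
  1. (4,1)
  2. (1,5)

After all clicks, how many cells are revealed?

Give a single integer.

Click 1 (4,1) count=3: revealed 1 new [(4,1)] -> total=1
Click 2 (1,5) count=0: revealed 12 new [(0,3) (0,4) (0,5) (1,3) (1,4) (1,5) (2,3) (2,4) (2,5) (3,3) (3,4) (3,5)] -> total=13

Answer: 13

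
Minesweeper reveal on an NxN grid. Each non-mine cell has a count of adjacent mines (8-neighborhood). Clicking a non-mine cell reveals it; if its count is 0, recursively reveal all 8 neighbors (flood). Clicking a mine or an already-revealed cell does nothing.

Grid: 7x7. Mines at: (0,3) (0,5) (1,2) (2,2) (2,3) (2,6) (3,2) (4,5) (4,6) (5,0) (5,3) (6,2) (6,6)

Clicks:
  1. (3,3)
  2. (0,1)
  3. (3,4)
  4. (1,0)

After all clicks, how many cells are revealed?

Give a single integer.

Click 1 (3,3) count=3: revealed 1 new [(3,3)] -> total=1
Click 2 (0,1) count=1: revealed 1 new [(0,1)] -> total=2
Click 3 (3,4) count=2: revealed 1 new [(3,4)] -> total=3
Click 4 (1,0) count=0: revealed 9 new [(0,0) (1,0) (1,1) (2,0) (2,1) (3,0) (3,1) (4,0) (4,1)] -> total=12

Answer: 12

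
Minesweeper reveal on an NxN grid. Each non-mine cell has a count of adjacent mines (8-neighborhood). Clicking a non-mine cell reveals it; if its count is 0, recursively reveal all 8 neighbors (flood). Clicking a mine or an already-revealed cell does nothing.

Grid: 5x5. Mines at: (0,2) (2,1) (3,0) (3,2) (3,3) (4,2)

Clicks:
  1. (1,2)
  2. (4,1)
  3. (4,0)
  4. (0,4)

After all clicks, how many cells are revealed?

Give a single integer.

Click 1 (1,2) count=2: revealed 1 new [(1,2)] -> total=1
Click 2 (4,1) count=3: revealed 1 new [(4,1)] -> total=2
Click 3 (4,0) count=1: revealed 1 new [(4,0)] -> total=3
Click 4 (0,4) count=0: revealed 6 new [(0,3) (0,4) (1,3) (1,4) (2,3) (2,4)] -> total=9

Answer: 9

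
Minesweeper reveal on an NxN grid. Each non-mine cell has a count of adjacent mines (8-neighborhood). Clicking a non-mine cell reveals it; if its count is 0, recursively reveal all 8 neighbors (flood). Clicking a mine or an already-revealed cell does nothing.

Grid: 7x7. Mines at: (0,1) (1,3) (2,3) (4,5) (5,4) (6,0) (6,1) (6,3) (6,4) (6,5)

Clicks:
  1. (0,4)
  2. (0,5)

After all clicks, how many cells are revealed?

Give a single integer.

Click 1 (0,4) count=1: revealed 1 new [(0,4)] -> total=1
Click 2 (0,5) count=0: revealed 11 new [(0,5) (0,6) (1,4) (1,5) (1,6) (2,4) (2,5) (2,6) (3,4) (3,5) (3,6)] -> total=12

Answer: 12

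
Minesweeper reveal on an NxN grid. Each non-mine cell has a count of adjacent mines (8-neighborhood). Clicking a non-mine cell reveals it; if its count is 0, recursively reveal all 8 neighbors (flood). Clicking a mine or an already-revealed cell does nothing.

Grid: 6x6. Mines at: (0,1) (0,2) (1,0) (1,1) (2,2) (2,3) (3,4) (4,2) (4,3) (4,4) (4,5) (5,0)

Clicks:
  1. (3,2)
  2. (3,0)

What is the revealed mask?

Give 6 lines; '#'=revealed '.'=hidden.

Click 1 (3,2) count=4: revealed 1 new [(3,2)] -> total=1
Click 2 (3,0) count=0: revealed 6 new [(2,0) (2,1) (3,0) (3,1) (4,0) (4,1)] -> total=7

Answer: ......
......
##....
###...
##....
......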